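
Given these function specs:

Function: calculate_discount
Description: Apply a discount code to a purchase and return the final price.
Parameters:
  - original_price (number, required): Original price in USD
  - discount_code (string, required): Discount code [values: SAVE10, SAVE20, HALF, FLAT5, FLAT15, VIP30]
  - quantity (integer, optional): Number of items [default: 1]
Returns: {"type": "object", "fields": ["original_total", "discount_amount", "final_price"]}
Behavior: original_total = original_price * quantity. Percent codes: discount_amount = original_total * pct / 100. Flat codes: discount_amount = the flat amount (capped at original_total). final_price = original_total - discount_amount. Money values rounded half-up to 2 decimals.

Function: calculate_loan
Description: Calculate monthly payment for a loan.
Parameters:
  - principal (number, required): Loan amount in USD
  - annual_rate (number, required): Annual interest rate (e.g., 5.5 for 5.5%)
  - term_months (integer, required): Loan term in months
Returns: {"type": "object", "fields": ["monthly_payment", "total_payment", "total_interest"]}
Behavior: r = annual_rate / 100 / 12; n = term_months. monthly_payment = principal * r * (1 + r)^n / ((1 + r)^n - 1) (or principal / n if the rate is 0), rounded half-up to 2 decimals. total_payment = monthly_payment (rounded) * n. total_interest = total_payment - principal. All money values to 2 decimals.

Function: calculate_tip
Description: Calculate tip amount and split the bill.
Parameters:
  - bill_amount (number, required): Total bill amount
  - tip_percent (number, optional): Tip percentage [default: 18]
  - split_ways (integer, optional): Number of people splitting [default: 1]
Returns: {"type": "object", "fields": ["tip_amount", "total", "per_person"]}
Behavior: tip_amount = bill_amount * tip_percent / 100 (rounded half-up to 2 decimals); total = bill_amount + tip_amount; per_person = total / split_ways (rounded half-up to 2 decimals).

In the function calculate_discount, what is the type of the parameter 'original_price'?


The calculate_discount spec declares:
  - original_price (number, required): Original price in USD
Type:
number


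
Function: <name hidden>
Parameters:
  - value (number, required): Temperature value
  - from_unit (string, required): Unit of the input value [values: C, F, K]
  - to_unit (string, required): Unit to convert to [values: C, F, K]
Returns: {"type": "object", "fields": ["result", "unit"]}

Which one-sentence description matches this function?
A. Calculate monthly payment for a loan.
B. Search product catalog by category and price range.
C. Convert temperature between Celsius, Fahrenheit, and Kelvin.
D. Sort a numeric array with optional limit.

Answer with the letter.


Parameters value, from_unit, to_unit and return ["result", "unit"] fit: Convert temperature between Celsius, Fahrenheit, and Kelvin.
C


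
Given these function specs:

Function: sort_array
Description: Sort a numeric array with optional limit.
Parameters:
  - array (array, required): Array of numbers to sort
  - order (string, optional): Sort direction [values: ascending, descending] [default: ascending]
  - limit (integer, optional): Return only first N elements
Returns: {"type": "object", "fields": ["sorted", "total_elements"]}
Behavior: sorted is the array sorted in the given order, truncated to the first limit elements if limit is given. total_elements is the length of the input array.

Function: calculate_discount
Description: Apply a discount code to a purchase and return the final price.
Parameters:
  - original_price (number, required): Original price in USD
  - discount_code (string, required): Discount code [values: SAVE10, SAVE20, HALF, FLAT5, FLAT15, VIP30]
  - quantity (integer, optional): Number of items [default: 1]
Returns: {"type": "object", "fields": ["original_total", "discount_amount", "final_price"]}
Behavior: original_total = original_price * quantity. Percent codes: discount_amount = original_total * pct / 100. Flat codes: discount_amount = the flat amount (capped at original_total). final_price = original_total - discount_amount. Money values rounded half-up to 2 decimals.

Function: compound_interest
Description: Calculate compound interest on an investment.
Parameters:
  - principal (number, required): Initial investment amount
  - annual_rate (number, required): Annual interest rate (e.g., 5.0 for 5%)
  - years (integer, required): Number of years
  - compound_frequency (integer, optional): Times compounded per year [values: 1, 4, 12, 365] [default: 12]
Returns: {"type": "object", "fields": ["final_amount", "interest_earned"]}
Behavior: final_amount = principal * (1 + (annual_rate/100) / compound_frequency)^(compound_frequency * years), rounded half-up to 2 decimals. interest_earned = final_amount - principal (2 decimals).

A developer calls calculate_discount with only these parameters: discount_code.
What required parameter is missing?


Required parameters: original_price, discount_code
Provided: discount_code
Missing: original_price
original_price


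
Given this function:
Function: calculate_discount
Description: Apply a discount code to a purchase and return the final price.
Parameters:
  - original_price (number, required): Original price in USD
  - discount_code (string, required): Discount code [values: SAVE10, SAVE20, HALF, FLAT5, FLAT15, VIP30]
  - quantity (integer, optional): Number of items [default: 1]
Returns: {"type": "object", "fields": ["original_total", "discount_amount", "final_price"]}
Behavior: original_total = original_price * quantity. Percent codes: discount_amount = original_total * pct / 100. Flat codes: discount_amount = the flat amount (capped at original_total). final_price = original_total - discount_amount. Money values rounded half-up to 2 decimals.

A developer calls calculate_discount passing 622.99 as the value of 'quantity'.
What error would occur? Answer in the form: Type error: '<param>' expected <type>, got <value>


Spec: 'quantity' is declared as integer; 622.99 is a non-integer number.
Type error: 'quantity' expected integer, got 622.99


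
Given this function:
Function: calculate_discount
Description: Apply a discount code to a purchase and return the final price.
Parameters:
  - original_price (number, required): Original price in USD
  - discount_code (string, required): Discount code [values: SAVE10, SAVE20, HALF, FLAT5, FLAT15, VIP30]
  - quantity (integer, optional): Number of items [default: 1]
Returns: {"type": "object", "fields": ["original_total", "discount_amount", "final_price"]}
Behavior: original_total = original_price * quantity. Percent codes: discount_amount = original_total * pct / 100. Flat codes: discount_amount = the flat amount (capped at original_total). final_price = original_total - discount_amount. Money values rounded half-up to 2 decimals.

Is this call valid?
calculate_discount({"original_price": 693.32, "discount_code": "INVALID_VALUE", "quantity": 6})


Checking parameter values...
Parameter 'discount_code' has value 'INVALID_VALUE' not in allowed: SAVE10, SAVE20, HALF, FLAT5, FLAT15, VIP30
Invalid - 'discount_code' must be one of SAVE10, SAVE20, HALF, FLAT5, FLAT15, VIP30


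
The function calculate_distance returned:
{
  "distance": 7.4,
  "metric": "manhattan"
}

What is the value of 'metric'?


manhattan


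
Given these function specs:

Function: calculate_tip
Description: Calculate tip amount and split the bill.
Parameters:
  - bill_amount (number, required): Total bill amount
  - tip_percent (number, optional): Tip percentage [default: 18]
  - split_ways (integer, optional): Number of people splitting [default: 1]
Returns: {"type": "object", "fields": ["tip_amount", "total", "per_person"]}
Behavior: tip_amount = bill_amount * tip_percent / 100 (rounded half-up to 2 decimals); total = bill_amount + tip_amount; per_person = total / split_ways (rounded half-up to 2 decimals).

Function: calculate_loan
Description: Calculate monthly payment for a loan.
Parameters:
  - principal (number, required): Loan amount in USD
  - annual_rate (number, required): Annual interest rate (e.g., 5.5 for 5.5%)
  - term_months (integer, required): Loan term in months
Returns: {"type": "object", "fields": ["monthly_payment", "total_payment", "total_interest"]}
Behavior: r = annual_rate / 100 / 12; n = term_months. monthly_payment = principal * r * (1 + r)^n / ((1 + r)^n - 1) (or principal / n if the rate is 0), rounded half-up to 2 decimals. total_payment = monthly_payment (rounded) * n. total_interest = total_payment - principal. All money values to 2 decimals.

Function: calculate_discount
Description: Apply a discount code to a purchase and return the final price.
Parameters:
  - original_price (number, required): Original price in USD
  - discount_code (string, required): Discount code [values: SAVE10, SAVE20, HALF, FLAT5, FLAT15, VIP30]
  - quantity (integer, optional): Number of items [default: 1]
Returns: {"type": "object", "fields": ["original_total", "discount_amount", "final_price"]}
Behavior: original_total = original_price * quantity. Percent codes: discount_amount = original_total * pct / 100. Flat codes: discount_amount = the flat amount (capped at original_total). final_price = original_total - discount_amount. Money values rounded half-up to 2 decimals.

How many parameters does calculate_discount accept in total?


Parameters of calculate_discount: original_price (required), discount_code (required), quantity (optional)
Total:
3


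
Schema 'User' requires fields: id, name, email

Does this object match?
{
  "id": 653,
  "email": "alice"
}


Checking required fields...
Missing: name
Invalid - missing required field 'name'


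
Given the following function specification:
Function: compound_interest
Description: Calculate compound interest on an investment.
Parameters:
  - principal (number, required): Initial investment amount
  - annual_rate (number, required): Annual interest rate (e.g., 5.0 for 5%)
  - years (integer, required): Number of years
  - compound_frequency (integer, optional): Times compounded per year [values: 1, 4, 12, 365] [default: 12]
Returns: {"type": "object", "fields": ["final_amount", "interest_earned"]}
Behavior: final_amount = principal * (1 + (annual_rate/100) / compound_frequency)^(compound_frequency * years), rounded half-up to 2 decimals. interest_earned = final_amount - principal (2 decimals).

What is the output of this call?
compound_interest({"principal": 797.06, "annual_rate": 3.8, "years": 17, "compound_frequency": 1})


rate per period = 3.8/100/1 = 0.038 (keep full precision); periods = 1 * 17 = 17
(1 + 0.038)^17 = 1.88518949
final_amount = 797.06 * 1.88518949 = 1502.609134 -> 1502.61
interest_earned = 1502.61 - 797.06 = 705.55
Output:
{"final_amount": 1502.61, "interest_earned": 705.55}


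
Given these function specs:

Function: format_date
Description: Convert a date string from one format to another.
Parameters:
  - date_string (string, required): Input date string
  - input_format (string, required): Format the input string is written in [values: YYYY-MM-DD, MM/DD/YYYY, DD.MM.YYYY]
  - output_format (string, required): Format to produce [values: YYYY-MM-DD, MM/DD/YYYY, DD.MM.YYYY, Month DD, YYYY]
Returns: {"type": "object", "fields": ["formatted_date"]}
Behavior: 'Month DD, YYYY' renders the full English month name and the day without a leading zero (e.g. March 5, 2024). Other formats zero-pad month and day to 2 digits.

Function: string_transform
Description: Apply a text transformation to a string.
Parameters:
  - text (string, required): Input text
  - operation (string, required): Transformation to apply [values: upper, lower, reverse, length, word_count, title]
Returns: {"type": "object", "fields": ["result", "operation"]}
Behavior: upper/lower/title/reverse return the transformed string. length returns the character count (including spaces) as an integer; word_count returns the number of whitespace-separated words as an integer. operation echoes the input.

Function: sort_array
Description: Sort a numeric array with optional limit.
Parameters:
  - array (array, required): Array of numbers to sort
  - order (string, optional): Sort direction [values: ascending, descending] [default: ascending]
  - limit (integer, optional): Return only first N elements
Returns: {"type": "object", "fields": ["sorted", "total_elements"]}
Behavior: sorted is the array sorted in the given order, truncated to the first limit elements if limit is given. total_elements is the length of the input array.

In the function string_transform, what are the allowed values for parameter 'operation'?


The string_transform spec declares:
  - operation (string, required): Transformation to apply [values: upper, lower, reverse, length, word_count, title]
Allowed values:
upper, lower, reverse, length, word_count, title


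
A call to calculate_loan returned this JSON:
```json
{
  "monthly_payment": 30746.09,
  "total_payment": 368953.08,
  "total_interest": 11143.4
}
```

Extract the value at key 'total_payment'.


368953.08


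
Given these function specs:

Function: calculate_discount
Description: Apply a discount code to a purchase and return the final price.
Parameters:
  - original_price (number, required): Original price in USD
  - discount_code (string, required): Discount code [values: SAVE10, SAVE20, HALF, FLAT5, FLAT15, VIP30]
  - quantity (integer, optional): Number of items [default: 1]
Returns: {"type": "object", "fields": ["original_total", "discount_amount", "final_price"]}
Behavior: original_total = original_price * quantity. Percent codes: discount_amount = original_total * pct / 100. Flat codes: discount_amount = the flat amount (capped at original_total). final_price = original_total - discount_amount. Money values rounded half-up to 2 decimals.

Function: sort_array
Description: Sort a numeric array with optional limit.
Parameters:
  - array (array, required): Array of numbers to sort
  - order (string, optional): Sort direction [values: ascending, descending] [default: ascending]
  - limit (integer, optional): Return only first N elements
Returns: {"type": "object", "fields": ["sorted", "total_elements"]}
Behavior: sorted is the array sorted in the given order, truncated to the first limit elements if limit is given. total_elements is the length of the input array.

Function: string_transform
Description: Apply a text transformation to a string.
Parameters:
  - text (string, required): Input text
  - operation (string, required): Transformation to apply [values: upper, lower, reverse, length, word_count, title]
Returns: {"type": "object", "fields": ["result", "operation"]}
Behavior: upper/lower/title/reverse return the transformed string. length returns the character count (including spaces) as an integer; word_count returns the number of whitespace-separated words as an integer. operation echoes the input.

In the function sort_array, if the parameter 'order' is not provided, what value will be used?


The sort_array spec declares:
  - order (string, optional): Sort direction [values: ascending, descending] [default: ascending]
Default:
ascending


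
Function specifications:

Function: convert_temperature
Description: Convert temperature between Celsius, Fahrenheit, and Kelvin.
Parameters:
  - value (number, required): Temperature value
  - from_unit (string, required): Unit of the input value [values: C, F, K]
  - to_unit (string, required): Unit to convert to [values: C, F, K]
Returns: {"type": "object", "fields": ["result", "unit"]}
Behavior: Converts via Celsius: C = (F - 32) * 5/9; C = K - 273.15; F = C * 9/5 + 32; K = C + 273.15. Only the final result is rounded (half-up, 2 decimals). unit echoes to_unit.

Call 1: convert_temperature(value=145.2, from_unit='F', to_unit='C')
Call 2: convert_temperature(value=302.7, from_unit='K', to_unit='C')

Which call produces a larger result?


Call 1:
  To C: (145.2 - 32) * 5/9 = 62.888889
  Target is C: 62.888889
  Round to 2 decimals: 62.89
  -> 62.89 C
Call 2:
  To C: 302.7 - 273.15 = 29.55
  Target is C: 29.55
  Round to 2 decimals: 29.55
  -> 29.55 C
Call 1 (62.89 C)


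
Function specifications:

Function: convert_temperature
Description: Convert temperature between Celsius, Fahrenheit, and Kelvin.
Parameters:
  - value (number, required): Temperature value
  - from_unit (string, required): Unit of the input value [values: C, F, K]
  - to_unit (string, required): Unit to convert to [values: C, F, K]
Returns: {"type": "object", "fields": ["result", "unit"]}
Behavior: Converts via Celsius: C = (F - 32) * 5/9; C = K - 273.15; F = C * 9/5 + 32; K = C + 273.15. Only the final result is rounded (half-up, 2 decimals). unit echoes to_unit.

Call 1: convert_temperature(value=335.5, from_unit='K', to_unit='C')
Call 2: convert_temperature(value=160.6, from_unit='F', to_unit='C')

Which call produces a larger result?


Call 1:
  To C: 335.5 - 273.15 = 62.35
  Target is C: 62.35
  Round to 2 decimals: 62.35
  -> 62.35 C
Call 2:
  To C: (160.6 - 32) * 5/9 = 71.444444
  Target is C: 71.444444
  Round to 2 decimals: 71.44
  -> 71.44 C
Call 2 (71.44 C)


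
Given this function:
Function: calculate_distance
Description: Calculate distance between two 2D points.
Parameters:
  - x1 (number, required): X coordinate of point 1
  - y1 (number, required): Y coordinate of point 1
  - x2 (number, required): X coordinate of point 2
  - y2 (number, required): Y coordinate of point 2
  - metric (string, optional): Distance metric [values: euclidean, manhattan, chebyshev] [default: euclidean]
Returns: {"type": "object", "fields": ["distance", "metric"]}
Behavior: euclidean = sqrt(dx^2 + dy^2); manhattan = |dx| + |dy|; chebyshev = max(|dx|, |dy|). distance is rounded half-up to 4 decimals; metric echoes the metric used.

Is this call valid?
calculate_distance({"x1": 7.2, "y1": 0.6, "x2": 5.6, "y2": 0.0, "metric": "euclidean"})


Checking all required parameters present and types match... All valid.
Valid


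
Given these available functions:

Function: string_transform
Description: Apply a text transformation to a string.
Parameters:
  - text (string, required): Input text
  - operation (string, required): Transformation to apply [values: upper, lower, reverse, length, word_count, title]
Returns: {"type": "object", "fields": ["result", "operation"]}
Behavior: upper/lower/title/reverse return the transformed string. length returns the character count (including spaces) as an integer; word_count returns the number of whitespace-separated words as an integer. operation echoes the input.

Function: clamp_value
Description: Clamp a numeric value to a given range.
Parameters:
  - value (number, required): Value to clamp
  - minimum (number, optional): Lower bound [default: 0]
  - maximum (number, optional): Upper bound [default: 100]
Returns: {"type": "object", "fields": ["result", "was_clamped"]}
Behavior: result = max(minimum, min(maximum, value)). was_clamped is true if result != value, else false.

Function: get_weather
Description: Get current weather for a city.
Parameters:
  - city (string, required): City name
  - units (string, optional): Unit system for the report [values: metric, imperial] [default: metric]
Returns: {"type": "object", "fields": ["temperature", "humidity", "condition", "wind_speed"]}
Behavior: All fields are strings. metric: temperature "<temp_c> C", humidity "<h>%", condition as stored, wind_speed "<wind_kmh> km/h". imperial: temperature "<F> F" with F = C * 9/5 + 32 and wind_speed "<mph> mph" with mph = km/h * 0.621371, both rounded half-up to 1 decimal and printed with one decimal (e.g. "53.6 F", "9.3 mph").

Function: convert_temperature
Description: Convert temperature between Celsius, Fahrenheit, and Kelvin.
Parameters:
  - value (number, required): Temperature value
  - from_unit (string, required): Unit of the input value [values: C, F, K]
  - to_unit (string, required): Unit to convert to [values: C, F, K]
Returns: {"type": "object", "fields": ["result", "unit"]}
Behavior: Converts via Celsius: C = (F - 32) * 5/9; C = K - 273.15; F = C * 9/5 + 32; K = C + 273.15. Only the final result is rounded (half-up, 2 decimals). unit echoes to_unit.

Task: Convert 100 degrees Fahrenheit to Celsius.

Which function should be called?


The task needs a function whose description is: Convert temperature between Celsius, Fahrenheit, and Kelvin.
convert_temperature


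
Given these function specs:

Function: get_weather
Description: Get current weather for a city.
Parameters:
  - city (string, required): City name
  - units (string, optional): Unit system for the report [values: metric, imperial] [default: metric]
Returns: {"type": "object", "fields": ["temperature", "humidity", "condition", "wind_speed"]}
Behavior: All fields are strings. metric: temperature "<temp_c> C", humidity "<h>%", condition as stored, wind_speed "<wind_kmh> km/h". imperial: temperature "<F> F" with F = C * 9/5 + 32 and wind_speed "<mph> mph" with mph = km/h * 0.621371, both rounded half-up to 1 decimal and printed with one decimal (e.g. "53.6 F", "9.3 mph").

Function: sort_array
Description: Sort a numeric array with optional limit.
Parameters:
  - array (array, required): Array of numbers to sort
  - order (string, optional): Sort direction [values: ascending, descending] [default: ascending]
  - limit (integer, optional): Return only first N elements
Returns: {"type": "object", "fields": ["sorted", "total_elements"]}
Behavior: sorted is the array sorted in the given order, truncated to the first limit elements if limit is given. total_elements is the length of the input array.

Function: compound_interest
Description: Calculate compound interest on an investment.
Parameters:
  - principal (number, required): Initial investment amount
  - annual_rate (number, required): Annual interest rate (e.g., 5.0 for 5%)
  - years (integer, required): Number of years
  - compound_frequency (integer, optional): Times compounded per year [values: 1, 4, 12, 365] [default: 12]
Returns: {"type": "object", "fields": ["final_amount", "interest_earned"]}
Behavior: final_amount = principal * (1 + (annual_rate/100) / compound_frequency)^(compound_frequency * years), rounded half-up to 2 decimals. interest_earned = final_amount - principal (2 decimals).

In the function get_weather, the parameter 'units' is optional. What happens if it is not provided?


The get_weather spec declares:
  - units (string, optional): Unit system for the report [values: metric, imperial] [default: metric]
It defaults to metric


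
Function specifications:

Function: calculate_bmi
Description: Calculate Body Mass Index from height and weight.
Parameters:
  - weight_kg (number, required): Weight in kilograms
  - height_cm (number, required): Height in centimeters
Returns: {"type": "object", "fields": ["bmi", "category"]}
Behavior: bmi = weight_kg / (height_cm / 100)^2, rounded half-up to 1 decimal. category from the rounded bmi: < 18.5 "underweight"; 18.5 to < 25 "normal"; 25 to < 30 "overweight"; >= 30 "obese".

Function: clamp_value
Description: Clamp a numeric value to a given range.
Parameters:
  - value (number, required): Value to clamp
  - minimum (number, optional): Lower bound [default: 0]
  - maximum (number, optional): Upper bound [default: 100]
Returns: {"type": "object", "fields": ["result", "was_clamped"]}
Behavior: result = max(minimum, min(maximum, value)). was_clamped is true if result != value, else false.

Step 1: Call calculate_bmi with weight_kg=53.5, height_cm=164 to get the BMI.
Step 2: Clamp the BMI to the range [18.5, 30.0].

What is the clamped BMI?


Step 1: calculate_bmi(weight_kg=53.5, height_cm=164)
  height_m = 164 / 100 = 1.64
  bmi = 53.5 / 1.64^2 = 53.5 / 2.6896 = 19.891434 -> 19.9
  18.5 <= 19.9 < 25 -> normal
  -> bmi = 19.9
Step 2: clamp_value(value=19.9, minimum=18.5, maximum=30.0)
  result = max(18.5, min(30.0, 19.9)) = max(18.5, 19.9) = 19.9
  was_clamped = (19.9 != 19.9) = false
  -> result = 19.9
19.9


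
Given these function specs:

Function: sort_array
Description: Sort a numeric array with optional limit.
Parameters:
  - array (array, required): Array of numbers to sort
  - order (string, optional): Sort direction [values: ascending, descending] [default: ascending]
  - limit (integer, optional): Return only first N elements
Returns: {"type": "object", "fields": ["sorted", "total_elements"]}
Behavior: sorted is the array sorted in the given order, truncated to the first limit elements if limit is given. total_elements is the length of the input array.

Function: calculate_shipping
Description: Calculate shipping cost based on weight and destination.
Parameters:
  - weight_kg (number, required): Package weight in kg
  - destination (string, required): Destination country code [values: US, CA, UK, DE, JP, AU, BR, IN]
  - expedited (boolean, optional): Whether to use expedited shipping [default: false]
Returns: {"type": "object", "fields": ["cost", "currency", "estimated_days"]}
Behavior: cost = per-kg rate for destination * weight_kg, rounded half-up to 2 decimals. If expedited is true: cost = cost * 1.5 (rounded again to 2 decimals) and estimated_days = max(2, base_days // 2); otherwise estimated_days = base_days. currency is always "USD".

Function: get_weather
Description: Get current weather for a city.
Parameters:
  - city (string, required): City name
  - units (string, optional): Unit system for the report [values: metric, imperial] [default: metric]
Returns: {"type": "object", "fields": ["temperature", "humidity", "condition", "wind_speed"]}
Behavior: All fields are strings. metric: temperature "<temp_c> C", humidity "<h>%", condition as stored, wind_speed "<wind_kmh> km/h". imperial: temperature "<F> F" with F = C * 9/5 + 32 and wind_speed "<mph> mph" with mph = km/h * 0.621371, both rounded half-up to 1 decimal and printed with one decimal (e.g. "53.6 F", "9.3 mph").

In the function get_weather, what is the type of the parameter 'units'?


The get_weather spec declares:
  - units (string, optional): Unit system for the report [values: metric, imperial] [default: metric]
Type:
string


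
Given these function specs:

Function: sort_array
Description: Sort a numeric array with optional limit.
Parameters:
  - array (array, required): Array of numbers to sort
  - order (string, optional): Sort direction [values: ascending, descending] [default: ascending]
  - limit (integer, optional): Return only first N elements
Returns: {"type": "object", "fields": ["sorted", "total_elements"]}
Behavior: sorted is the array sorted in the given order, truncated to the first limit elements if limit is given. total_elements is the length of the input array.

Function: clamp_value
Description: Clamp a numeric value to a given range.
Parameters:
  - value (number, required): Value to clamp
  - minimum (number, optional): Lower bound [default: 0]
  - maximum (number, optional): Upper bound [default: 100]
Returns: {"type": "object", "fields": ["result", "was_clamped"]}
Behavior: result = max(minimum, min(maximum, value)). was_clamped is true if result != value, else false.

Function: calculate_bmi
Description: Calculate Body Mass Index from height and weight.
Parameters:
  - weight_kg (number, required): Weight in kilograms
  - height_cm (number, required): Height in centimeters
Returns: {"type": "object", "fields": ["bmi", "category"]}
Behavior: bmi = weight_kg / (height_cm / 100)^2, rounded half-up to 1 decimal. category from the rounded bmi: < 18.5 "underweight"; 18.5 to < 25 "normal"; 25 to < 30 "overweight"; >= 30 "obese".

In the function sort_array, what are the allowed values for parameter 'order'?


The sort_array spec declares:
  - order (string, optional): Sort direction [values: ascending, descending] [default: ascending]
Allowed values:
ascending, descending


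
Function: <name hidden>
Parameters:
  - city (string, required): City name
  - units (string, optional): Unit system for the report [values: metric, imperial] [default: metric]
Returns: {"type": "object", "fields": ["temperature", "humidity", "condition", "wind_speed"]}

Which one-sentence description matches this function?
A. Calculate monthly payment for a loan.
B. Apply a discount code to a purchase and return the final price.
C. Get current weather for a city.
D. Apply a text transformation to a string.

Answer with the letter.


Parameters city, units and return ["temperature", "humidity", "condition", "wind_speed"] fit: Get current weather for a city.
C


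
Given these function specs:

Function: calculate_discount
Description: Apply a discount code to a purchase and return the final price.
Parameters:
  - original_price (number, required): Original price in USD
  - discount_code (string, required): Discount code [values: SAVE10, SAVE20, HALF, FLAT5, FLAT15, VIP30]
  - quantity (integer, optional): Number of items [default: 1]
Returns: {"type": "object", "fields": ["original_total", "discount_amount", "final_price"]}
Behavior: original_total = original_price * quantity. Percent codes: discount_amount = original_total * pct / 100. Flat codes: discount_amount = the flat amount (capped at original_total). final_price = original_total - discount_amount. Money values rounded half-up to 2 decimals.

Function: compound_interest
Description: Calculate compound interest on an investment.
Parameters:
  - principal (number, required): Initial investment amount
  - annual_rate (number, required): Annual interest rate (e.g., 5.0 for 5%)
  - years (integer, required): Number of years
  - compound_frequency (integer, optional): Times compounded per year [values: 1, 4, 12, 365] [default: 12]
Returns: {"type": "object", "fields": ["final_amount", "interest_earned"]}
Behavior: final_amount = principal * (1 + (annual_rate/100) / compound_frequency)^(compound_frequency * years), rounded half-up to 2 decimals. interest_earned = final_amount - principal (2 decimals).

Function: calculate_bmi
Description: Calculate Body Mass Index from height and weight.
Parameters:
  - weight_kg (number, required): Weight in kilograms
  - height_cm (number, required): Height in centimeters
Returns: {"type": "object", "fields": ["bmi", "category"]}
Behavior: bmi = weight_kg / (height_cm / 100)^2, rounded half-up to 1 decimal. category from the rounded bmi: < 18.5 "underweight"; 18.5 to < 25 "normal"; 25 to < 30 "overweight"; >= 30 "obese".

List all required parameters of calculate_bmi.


Parameters of calculate_bmi and their required/optional flag:
  weight_kg: required
  height_cm: required
height_cm, weight_kg


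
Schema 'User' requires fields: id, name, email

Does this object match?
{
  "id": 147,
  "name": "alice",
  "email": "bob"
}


Checking required fields... All present.
Valid - all required fields present


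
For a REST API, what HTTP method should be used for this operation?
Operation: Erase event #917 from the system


GET = read, POST = create, PUT = update/replace, DELETE = remove
This operation is a removal.
DELETE


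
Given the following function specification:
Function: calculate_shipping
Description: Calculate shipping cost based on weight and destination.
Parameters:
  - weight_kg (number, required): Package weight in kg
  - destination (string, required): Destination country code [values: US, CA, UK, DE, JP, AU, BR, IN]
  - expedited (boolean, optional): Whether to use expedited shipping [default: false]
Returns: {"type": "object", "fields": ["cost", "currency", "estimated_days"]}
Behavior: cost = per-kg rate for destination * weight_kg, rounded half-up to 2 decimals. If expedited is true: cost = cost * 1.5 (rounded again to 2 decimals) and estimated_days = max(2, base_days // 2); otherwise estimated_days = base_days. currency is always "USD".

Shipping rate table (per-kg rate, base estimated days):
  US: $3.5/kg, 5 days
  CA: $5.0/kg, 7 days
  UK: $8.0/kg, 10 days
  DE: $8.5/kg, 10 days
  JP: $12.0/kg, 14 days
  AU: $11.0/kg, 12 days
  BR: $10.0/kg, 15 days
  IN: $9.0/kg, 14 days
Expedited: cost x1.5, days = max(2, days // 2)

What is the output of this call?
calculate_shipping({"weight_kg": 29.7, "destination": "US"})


Defaults applied: expedited=false
Rate for US: $3.5/kg, base 5 days
cost = 3.5 * 29.7 = 103.95 -> 103.95
expedited not set/false: estimated_days = 5
Output:
{"cost": 103.95, "currency": "USD", "estimated_days": 5}


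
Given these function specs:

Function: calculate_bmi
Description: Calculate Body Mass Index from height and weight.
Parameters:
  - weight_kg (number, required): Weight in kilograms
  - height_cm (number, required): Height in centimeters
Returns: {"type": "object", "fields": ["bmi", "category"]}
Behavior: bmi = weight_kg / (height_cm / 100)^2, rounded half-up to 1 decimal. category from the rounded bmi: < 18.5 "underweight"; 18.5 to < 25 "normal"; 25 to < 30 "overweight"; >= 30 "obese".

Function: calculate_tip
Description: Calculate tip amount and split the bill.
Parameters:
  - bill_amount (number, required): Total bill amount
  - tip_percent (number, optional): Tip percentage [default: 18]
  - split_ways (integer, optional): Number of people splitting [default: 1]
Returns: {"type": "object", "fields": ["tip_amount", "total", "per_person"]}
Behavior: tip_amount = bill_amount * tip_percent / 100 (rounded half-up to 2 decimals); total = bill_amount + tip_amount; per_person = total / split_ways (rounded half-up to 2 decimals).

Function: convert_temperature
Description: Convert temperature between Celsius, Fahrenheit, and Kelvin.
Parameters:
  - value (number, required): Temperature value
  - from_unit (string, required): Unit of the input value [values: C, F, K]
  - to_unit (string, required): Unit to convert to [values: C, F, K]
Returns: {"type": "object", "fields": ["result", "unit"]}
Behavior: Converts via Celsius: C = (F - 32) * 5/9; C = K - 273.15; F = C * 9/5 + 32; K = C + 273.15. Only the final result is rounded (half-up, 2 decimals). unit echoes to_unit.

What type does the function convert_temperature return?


The convert_temperature spec declares Returns: {"type": "object", "fields": ["result", "unit"]}
Type:
object


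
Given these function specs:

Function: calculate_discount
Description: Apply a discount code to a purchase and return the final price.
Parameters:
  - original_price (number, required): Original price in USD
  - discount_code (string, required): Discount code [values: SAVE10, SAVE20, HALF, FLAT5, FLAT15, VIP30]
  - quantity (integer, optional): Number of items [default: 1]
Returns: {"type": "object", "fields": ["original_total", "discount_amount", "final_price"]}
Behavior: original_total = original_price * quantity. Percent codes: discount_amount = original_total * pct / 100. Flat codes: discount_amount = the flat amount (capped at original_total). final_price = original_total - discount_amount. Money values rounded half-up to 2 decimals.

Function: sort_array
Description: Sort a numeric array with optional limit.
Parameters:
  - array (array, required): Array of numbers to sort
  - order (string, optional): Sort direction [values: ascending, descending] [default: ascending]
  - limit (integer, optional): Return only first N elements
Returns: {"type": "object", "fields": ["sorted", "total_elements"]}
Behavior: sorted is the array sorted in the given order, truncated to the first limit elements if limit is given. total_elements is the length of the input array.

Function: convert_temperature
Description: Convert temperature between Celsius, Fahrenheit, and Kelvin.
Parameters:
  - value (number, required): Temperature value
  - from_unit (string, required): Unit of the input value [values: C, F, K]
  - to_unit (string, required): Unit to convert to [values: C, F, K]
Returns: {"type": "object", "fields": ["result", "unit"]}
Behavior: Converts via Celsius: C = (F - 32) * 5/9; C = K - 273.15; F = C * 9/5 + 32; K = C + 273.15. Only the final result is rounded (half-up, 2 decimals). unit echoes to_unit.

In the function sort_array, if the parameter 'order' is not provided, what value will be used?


The sort_array spec declares:
  - order (string, optional): Sort direction [values: ascending, descending] [default: ascending]
Default:
ascending


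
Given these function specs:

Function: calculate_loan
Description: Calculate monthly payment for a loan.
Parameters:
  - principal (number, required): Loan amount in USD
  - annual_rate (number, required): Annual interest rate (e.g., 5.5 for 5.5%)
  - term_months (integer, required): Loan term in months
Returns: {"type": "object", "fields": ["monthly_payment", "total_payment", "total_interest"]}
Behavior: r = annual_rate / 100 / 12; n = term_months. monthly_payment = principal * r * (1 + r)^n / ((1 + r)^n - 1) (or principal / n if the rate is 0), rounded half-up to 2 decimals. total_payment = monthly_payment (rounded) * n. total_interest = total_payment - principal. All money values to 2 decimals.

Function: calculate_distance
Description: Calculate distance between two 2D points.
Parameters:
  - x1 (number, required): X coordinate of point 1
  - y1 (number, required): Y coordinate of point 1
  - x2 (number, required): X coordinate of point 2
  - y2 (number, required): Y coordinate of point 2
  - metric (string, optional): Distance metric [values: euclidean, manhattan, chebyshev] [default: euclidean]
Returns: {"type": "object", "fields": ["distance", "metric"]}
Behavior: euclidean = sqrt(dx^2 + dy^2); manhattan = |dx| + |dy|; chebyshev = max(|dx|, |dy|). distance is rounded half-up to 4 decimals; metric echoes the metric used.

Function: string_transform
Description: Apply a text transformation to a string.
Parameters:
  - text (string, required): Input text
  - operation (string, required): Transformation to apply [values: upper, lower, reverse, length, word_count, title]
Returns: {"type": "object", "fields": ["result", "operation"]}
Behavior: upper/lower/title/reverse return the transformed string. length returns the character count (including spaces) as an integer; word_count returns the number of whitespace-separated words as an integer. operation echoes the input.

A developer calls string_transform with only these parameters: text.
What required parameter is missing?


Required parameters: text, operation
Provided: text
Missing: operation
operation


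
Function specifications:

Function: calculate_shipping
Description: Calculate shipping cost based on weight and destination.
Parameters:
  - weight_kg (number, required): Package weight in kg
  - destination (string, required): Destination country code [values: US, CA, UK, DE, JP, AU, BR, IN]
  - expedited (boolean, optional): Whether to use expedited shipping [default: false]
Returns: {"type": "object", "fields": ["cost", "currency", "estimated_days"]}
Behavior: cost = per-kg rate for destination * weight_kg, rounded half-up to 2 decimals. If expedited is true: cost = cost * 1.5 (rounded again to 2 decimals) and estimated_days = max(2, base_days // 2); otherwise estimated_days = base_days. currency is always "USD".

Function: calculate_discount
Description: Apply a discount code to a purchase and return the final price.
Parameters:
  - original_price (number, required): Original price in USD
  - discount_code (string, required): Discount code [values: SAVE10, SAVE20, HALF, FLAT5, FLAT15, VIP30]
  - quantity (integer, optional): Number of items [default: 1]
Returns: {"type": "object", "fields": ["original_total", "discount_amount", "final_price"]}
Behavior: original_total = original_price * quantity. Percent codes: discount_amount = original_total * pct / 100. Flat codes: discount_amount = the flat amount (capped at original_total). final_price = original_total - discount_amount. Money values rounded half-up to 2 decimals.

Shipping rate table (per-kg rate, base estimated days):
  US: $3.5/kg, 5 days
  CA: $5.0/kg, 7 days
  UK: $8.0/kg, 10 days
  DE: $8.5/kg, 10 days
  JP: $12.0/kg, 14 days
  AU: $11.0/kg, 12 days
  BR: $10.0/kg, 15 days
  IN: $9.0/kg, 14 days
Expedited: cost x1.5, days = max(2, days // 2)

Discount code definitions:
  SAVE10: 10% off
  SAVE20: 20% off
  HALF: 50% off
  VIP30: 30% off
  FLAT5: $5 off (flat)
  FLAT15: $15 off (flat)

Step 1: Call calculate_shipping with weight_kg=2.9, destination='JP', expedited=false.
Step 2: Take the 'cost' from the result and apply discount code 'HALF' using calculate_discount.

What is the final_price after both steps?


Step 1: calculate_shipping(weight_kg=2.9, destination=JP, expedited=false)
  Rate for JP: $12.0/kg, base 14 days
  cost = 12.0 * 2.9 = 34.8 -> 34.80
  expedited not set/false: estimated_days = 14
  -> cost = 34.80 USD
Step 2: calculate_discount(original_price=34.8, discount_code=HALF, quantity=1)
  original_total = 34.8 * 1 = 34.80
  HALF = 50% off: discount_amount = 34.80 * 50/100 = 17.4 -> 17.40
  final_price = 34.80 - 17.40 = 17.40
  -> final_price = 17.40
$17.40
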